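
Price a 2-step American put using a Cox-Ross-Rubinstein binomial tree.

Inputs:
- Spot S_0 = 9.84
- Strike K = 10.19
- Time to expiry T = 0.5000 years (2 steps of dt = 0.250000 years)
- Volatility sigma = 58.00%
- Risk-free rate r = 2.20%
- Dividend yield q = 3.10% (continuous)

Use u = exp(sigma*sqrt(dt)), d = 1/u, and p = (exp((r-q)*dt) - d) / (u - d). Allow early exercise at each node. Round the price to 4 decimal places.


Answer: Price = V(0,0) = 1.7041

Derivation:
dt = T/N = 0.250000
u = exp(sigma*sqrt(dt)) = 1.336427; d = 1/u = 0.748264
p = (exp((r-q)*dt) - d) / (u - d) = 0.424183
Discount per step: exp(-r*dt) = 0.994515
Stock lattice S(k, i) with i counting down-moves:
  k=0: S(0,0) = 9.8400
  k=1: S(1,0) = 13.1504; S(1,1) = 7.3629
  k=2: S(2,0) = 17.5746; S(2,1) = 9.8400; S(2,2) = 5.5094
Terminal payoffs V(N, i) = max(K - S_T, 0):
  V(2,0) = 0.000000; V(2,1) = 0.350000; V(2,2) = 4.680600
Backward induction: V(k, i) = exp(-r*dt) * [p * V(k+1, i) + (1-p) * V(k+1, i+1)]; then take max(V_cont, immediate exercise) for American.
  V(1,0) = exp(-r*dt) * [p*0.000000 + (1-p)*0.350000] = 0.200431; exercise = 0.000000; V(1,0) = max -> 0.200431
  V(1,1) = exp(-r*dt) * [p*0.350000 + (1-p)*4.680600] = 2.828037; exercise = 2.827086; V(1,1) = max -> 2.828037
  V(0,0) = exp(-r*dt) * [p*0.200431 + (1-p)*2.828037] = 1.704054; exercise = 0.350000; V(0,0) = max -> 1.704054


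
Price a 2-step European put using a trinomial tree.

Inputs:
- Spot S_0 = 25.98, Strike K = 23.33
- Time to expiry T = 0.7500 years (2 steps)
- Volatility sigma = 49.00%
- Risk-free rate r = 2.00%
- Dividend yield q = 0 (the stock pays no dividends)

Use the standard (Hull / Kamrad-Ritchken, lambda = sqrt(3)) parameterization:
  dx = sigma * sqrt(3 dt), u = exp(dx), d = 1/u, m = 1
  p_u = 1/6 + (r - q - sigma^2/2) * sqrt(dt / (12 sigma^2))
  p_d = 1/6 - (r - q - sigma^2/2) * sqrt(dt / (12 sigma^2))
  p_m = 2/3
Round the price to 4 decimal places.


Answer: Price = V(0,0) = 2.6714

Derivation:
dt = T/N = 0.375000; dx = sigma*sqrt(3*dt) = 0.519723
u = exp(dx) = 1.681563; d = 1/u = 0.594685
p_u = 0.130572, p_m = 0.666667, p_d = 0.202762
Discount per step: exp(-r*dt) = 0.992528
Stock lattice S(k, j) with j the centered position index:
  k=0: S(0,+0) = 25.9800
  k=1: S(1,-1) = 15.4499; S(1,+0) = 25.9800; S(1,+1) = 43.6870
  k=2: S(2,-2) = 9.1878; S(2,-1) = 15.4499; S(2,+0) = 25.9800; S(2,+1) = 43.6870; S(2,+2) = 73.4624
Terminal payoffs V(N, j) = max(K - S_T, 0):
  V(2,-2) = 14.142168; V(2,-1) = 7.880085; V(2,+0) = 0.000000; V(2,+1) = 0.000000; V(2,+2) = 0.000000
Backward induction: V(k, j) = exp(-r*dt) * [p_u * V(k+1, j+1) + p_m * V(k+1, j) + p_d * V(k+1, j-1)]
  V(1,-1) = exp(-r*dt) * [p_u*0.000000 + p_m*7.880085 + p_d*14.142168] = 8.060199
  V(1,+0) = exp(-r*dt) * [p_u*0.000000 + p_m*0.000000 + p_d*7.880085] = 1.585840
  V(1,+1) = exp(-r*dt) * [p_u*0.000000 + p_m*0.000000 + p_d*0.000000] = 0.000000
  V(0,+0) = exp(-r*dt) * [p_u*0.000000 + p_m*1.585840 + p_d*8.060199] = 2.671414


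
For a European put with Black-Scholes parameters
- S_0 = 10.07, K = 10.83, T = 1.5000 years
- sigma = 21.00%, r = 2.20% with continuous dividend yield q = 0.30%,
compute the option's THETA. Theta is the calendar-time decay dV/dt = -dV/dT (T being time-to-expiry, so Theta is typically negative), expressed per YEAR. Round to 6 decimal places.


Answer: Theta = -0.215600

Derivation:
d1 = -0.0434856525; d2 = -0.3006820755
phi(d1) = 0.3985652583; exp(-qT) = 0.9955101098; exp(-rT) = 0.9675385596
Theta = -S*exp(-qT)*phi(d1)*sigma/(2*sqrt(T)) + r*K*exp(-rT)*N(-d2) - q*S*exp(-qT)*N(-d1)
N(-d1) = 0.5173427993; N(-d2) = 0.6181715308; sqrt(T) = 1.2247448714
Term 1 = -10.0700 * 0.9955101098 * 0.3985652583 * 0.2100 / (2 * 1.2247448714) = -0.3425454907
Term 2 = 0.0220 * 10.8300 * 0.9675385596 * 0.6181715308 = 0.1425044479
Term 3 = -0.0030 * 10.0700 * 0.9955101098 * 0.5173427993 = -0.0155587538
Theta = -0.3425454907 + (0.1425044479) + (-0.0155587538) = -0.215600


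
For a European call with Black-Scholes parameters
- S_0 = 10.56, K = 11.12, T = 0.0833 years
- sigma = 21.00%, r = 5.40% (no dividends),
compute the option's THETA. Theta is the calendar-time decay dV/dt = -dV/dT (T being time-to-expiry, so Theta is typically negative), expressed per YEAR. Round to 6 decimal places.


Answer: Theta = -1.283774

Derivation:
d1 = -0.7480169169; d2 = -0.8086265696
phi(d1) = 0.3015850578; exp(-qT) = 1.0000000000; exp(-rT) = 0.9955119017
Theta = -S*exp(-qT)*phi(d1)*sigma/(2*sqrt(T)) - r*K*exp(-rT)*N(d2) + q*S*exp(-qT)*N(d1)
N(d1) = 0.2272249769; N(d2) = 0.2093649885; sqrt(T) = 0.2886173938
Term 1 = -10.5600 * 1.0000000000 * 0.3015850578 * 0.2100 / (2 * 0.2886173938) = -1.1586187086
Term 2 = -0.0540 * 11.1200 * 0.9955119017 * 0.2093649885 = -0.1251552469
Term 3 = 0 (no dividend yield, q = 0)
Theta = -1.1586187086 + (-0.1251552469) + (0.0000000000) = -1.283774


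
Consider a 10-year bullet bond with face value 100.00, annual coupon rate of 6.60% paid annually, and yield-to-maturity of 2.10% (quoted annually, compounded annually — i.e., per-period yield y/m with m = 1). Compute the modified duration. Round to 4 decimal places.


Answer: Modified duration = 7.8699

Derivation:
Coupon per period c = face * coupon_rate / m = 6.600000
Periods per year m = 1; per-period yield y/m = 0.021000
Number of cashflows N = 10
Cashflows (t years, CF_t, discount factor 1/(1+y/m)^(m*t), PV):
  t = 1.0000: CF_t = 6.600000, DF = 0.979432, PV = 6.464251
  t = 2.0000: CF_t = 6.600000, DF = 0.959287, PV = 6.331294
  t = 3.0000: CF_t = 6.600000, DF = 0.939556, PV = 6.201071
  t = 4.0000: CF_t = 6.600000, DF = 0.920231, PV = 6.073527
  t = 5.0000: CF_t = 6.600000, DF = 0.901304, PV = 5.948606
  t = 6.0000: CF_t = 6.600000, DF = 0.882766, PV = 5.826255
  t = 7.0000: CF_t = 6.600000, DF = 0.864609, PV = 5.706420
  t = 8.0000: CF_t = 6.600000, DF = 0.846826, PV = 5.589050
  t = 9.0000: CF_t = 6.600000, DF = 0.829408, PV = 5.474094
  t = 10.0000: CF_t = 106.600000, DF = 0.812349, PV = 86.596389
Price P = sum_t PV_t = 140.210957
First compute Macaulay numerator sum_t t * PV_t:
  t * PV_t at t = 1.0000: 6.464251
  t * PV_t at t = 2.0000: 12.662587
  t * PV_t at t = 3.0000: 18.603213
  t * PV_t at t = 4.0000: 24.294108
  t * PV_t at t = 5.0000: 29.743031
  t * PV_t at t = 6.0000: 34.957530
  t * PV_t at t = 7.0000: 39.944941
  t * PV_t at t = 8.0000: 44.712400
  t * PV_t at t = 9.0000: 49.266847
  t * PV_t at t = 10.0000: 865.963892
Macaulay duration D = 1126.612800 / 140.210957 = 8.035127
Modified duration = D / (1 + y/m) = 8.035127 / (1 + 0.021000) = 7.869860


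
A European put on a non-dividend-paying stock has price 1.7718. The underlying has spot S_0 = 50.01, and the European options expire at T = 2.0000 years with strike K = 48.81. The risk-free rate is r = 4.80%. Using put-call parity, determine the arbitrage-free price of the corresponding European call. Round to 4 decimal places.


Put-call parity: C - P = S_0 * exp(-qT) - K * exp(-rT).
S_0 * exp(-qT) = 50.0100 * 1.00000000 = 50.01000000
K * exp(-rT) = 48.8100 * 0.90846402 = 44.34212862
C = P + S*exp(-qT) - K*exp(-rT)
C = 1.7718 + 50.01000000 - 44.34212862 = 7.4397

Answer: Call price = 7.4397


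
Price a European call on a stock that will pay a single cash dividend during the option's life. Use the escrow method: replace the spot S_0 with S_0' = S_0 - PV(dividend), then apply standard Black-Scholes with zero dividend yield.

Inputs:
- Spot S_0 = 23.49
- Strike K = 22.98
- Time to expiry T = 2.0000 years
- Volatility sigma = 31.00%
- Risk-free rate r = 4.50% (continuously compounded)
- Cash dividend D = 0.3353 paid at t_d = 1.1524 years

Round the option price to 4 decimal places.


Answer: Price = 5.0113

Derivation:
PV(D) = D * exp(-r * t_d) = 0.3353 * 0.94946368 = 0.31835517
S_0' = S_0 - PV(D) = 23.4900 - 0.31835517 = 23.17164483
d1 = (ln(S_0'/K) + (r + sigma^2/2)*T) / (sigma*sqrt(T)) = 0.44343591
d2 = d1 - sigma*sqrt(T) = 0.00502970
exp(-rT) = 0.91393119
N(d1) = 0.67127477; N(d2) = 0.50200655
C = S_0' * N(d1) - K * exp(-rT) * N(d2) = 23.17164483 * 0.67127477 - 22.9800 * 0.91393119 * 0.50200655 = 5.0113


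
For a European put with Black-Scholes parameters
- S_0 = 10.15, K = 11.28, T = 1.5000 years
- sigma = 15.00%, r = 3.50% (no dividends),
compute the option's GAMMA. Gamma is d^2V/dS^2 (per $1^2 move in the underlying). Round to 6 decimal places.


d1 = -0.1969528045; d2 = -0.3806645352
phi(d1) = 0.3912792667; exp(-qT) = 1.0000000000; exp(-rT) = 0.9488543211
Gamma = exp(-qT) * phi(d1) / (S * sigma * sqrt(T)) = 1.0000000000 * 0.3912792667 / (10.1500 * 0.1500 * 1.2247448714) = 0.209838

Answer: Gamma = 0.209838


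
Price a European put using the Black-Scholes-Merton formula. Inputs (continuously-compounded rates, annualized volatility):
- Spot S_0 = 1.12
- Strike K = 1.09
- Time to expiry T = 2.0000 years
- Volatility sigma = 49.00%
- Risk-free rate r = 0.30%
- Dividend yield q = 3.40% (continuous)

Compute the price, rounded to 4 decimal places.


d1 = (ln(S/K) + (r - q + 0.5*sigma^2) * T) / (sigma * sqrt(T)) = 0.29619258
d2 = d1 - sigma * sqrt(T) = -0.39677206
exp(-rT) = 0.99401796; exp(-qT) = 0.93426047
P = K * exp(-rT) * N(-d2) - S_0 * exp(-qT) * N(-d1)
N(-d1) = 0.38354151; N(-d2) = 0.65423222
P = 1.0900 * 0.99401796 * 0.65423222 - 1.1200 * 0.93426047 * 0.38354151 = 0.3075

Answer: Price = 0.3075


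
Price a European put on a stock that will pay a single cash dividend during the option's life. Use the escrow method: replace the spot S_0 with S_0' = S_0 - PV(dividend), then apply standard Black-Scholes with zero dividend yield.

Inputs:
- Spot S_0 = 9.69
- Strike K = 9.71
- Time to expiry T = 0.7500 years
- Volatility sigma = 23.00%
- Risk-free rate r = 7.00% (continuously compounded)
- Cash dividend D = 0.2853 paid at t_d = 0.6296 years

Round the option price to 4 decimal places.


PV(D) = D * exp(-r * t_d) = 0.2853 * 0.95688506 = 0.27299931
S_0' = S_0 - PV(D) = 9.6900 - 0.27299931 = 9.41700069
d1 = (ln(S_0'/K) + (r + sigma^2/2)*T) / (sigma*sqrt(T)) = 0.20934147
d2 = d1 - sigma*sqrt(T) = 0.01015563
exp(-rT) = 0.94885432
N(-d1) = 0.41709084; N(-d2) = 0.49594856
P = K * exp(-rT) * N(-d2) - S_0' * N(-d1) = 9.7100 * 0.94885432 * 0.49594856 - 9.41700069 * 0.41709084 = 0.6416

Answer: Price = 0.6416


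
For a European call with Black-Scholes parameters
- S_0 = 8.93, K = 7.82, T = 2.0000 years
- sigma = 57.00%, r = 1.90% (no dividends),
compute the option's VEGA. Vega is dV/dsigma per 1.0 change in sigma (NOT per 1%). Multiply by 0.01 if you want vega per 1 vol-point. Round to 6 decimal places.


Answer: Vega = 4.170480

Derivation:
d1 = 0.6148502373; d2 = -0.1912514932
phi(d1) = 0.3302322975; exp(-qT) = 1.0000000000; exp(-rT) = 0.9627129409
Vega = S * exp(-qT) * phi(d1) * sqrt(T) = 8.9300 * 1.0000000000 * 0.3302322975 * 1.4142135624 = 4.170480


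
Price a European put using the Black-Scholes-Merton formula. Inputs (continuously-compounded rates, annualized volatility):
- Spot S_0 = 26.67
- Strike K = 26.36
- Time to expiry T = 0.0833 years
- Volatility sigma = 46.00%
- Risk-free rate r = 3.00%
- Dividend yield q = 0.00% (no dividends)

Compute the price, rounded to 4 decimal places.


Answer: Price = 1.2217

Derivation:
d1 = (ln(S/K) + (r - q + 0.5*sigma^2) * T) / (sigma * sqrt(T)) = 0.17326812
d2 = d1 - sigma * sqrt(T) = 0.04050412
exp(-rT) = 0.99750412; exp(-qT) = 1.00000000
P = K * exp(-rT) * N(-d2) - S_0 * exp(-qT) * N(-d1)
N(-d1) = 0.43122034; N(-d2) = 0.48384561
P = 26.3600 * 0.99750412 * 0.48384561 - 26.6700 * 1.00000000 * 0.43122034 = 1.2217


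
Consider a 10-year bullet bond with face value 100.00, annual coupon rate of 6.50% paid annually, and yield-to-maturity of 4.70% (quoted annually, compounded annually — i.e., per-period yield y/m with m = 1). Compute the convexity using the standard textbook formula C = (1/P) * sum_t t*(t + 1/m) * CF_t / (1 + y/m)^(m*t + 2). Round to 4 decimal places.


Coupon per period c = face * coupon_rate / m = 6.500000
Periods per year m = 1; per-period yield y/m = 0.047000
Number of cashflows N = 10
Cashflows (t years, CF_t, discount factor 1/(1+y/m)^(m*t), PV):
  t = 1.0000: CF_t = 6.500000, DF = 0.955110, PV = 6.208214
  t = 2.0000: CF_t = 6.500000, DF = 0.912235, PV = 5.929526
  t = 3.0000: CF_t = 6.500000, DF = 0.871284, PV = 5.663349
  t = 4.0000: CF_t = 6.500000, DF = 0.832172, PV = 5.409120
  t = 5.0000: CF_t = 6.500000, DF = 0.794816, PV = 5.166304
  t = 6.0000: CF_t = 6.500000, DF = 0.759137, PV = 4.934388
  t = 7.0000: CF_t = 6.500000, DF = 0.725059, PV = 4.712882
  t = 8.0000: CF_t = 6.500000, DF = 0.692511, PV = 4.501320
  t = 9.0000: CF_t = 6.500000, DF = 0.661424, PV = 4.299255
  t = 10.0000: CF_t = 106.500000, DF = 0.631732, PV = 67.279506
Price P = sum_t PV_t = 114.103864
Convexity numerator sum_t t*(t + 1/m) * CF_t / (1+y/m)^(m*t + 2):
  t = 1.0000: term = 11.326698
  t = 2.0000: term = 32.454721
  t = 3.0000: term = 61.995647
  t = 4.0000: term = 98.687753
  t = 5.0000: term = 141.386466
  t = 6.0000: term = 189.055447
  t = 7.0000: term = 240.758289
  t = 8.0000: term = 295.650785
  t = 9.0000: term = 352.973716
  t = 10.0000: term = 6751.217705
Convexity = (1/P) * sum = 8175.507226 / 114.103864 = 71.649697

Answer: Convexity = 71.6497


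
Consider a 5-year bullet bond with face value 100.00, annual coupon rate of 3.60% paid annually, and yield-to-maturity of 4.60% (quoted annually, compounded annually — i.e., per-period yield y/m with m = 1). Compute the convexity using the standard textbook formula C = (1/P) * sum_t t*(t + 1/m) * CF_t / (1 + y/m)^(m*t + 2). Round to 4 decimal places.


Coupon per period c = face * coupon_rate / m = 3.600000
Periods per year m = 1; per-period yield y/m = 0.046000
Number of cashflows N = 5
Cashflows (t years, CF_t, discount factor 1/(1+y/m)^(m*t), PV):
  t = 1.0000: CF_t = 3.600000, DF = 0.956023, PV = 3.441683
  t = 2.0000: CF_t = 3.600000, DF = 0.913980, PV = 3.290328
  t = 3.0000: CF_t = 3.600000, DF = 0.873786, PV = 3.145629
  t = 4.0000: CF_t = 3.600000, DF = 0.835359, PV = 3.007293
  t = 5.0000: CF_t = 103.600000, DF = 0.798623, PV = 82.737298
Price P = sum_t PV_t = 95.622230
Convexity numerator sum_t t*(t + 1/m) * CF_t / (1+y/m)^(m*t + 2):
  t = 1.0000: term = 6.291257
  t = 2.0000: term = 18.043759
  t = 3.0000: term = 34.500495
  t = 4.0000: term = 54.972108
  t = 5.0000: term = 2268.606742
Convexity = (1/P) * sum = 2382.414361 / 95.622230 = 24.914859

Answer: Convexity = 24.9149


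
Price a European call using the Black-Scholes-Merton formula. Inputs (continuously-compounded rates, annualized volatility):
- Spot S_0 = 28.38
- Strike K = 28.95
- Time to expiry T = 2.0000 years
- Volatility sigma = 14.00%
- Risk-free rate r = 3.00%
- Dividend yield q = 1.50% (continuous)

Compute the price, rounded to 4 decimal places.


Answer: Price = 2.3023

Derivation:
d1 = (ln(S/K) + (r - q + 0.5*sigma^2) * T) / (sigma * sqrt(T)) = 0.15008073
d2 = d1 - sigma * sqrt(T) = -0.04790917
exp(-rT) = 0.94176453; exp(-qT) = 0.97044553
C = S_0 * exp(-qT) * N(d1) - K * exp(-rT) * N(d2)
N(d1) = 0.55964954; N(d2) = 0.48089431
C = 28.3800 * 0.97044553 * 0.55964954 - 28.9500 * 0.94176453 * 0.48089431 = 2.3023


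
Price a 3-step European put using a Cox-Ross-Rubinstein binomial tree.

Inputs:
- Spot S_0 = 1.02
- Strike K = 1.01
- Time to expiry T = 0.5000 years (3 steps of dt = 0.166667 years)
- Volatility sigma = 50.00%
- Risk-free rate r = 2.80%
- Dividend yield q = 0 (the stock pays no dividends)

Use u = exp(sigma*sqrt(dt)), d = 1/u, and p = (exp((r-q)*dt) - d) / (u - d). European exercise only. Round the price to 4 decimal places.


Answer: Price = V(0,0) = 0.1415

Derivation:
dt = T/N = 0.166667
u = exp(sigma*sqrt(dt)) = 1.226450; d = 1/u = 0.815361
p = (exp((r-q)*dt) - d) / (u - d) = 0.460524
Discount per step: exp(-r*dt) = 0.995344
Stock lattice S(k, i) with i counting down-moves:
  k=0: S(0,0) = 1.0200
  k=1: S(1,0) = 1.2510; S(1,1) = 0.8317
  k=2: S(2,0) = 1.5343; S(2,1) = 1.0200; S(2,2) = 0.6781
  k=3: S(3,0) = 1.8817; S(3,1) = 1.2510; S(3,2) = 0.8317; S(3,3) = 0.5529
Terminal payoffs V(N, i) = max(K - S_T, 0):
  V(3,0) = 0.000000; V(3,1) = 0.000000; V(3,2) = 0.178332; V(3,3) = 0.457095
Backward induction: V(k, i) = exp(-r*dt) * [p * V(k+1, i) + (1-p) * V(k+1, i+1)].
  V(2,0) = exp(-r*dt) * [p*0.000000 + (1-p)*0.000000] = 0.000000
  V(2,1) = exp(-r*dt) * [p*0.000000 + (1-p)*0.178332] = 0.095758
  V(2,2) = exp(-r*dt) * [p*0.178332 + (1-p)*0.457095] = 0.327188
  V(1,0) = exp(-r*dt) * [p*0.000000 + (1-p)*0.095758] = 0.051418
  V(1,1) = exp(-r*dt) * [p*0.095758 + (1-p)*0.327188] = 0.219581
  V(0,0) = exp(-r*dt) * [p*0.051418 + (1-p)*0.219581] = 0.141477


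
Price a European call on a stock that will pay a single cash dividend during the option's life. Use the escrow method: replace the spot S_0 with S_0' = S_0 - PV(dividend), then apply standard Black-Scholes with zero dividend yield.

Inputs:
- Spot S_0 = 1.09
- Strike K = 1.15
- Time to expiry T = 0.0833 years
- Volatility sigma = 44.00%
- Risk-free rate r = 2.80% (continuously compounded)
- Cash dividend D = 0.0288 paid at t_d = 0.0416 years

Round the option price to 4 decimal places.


Answer: Price = 0.0231

Derivation:
PV(D) = D * exp(-r * t_d) = 0.0288 * 0.99883588 = 0.02876647
S_0' = S_0 - PV(D) = 1.0900 - 0.02876647 = 1.06123353
d1 = (ln(S_0'/K) + (r + sigma^2/2)*T) / (sigma*sqrt(T)) = -0.55069892
d2 = d1 - sigma*sqrt(T) = -0.67769057
exp(-rT) = 0.99767032
N(d1) = 0.29092004; N(d2) = 0.24898395
C = S_0' * N(d1) - K * exp(-rT) * N(d2) = 1.06123353 * 0.29092004 - 1.1500 * 0.99767032 * 0.24898395 = 0.0231


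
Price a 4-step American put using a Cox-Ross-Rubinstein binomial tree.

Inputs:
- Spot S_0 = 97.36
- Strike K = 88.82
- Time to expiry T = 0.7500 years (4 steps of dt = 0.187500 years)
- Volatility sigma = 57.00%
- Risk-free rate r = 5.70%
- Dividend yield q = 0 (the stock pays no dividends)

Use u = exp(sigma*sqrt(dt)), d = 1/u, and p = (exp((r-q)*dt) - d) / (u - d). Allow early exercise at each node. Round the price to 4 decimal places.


Answer: Price = V(0,0) = 12.5748

Derivation:
dt = T/N = 0.187500
u = exp(sigma*sqrt(dt)) = 1.279945; d = 1/u = 0.781283
p = (exp((r-q)*dt) - d) / (u - d) = 0.460154
Discount per step: exp(-r*dt) = 0.989369
Stock lattice S(k, i) with i counting down-moves:
  k=0: S(0,0) = 97.3600
  k=1: S(1,0) = 124.6155; S(1,1) = 76.0658
  k=2: S(2,0) = 159.5010; S(2,1) = 97.3600; S(2,2) = 59.4289
  k=3: S(3,0) = 204.1525; S(3,1) = 124.6155; S(3,2) = 76.0658; S(3,3) = 46.4308
  k=4: S(4,0) = 261.3040; S(4,1) = 159.5010; S(4,2) = 97.3600; S(4,3) = 59.4289; S(4,4) = 36.2756
Terminal payoffs V(N, i) = max(K - S_T, 0):
  V(4,0) = 0.000000; V(4,1) = 0.000000; V(4,2) = 0.000000; V(4,3) = 29.391080; V(4,4) = 52.544358
Backward induction: V(k, i) = exp(-r*dt) * [p * V(k+1, i) + (1-p) * V(k+1, i+1)]; then take max(V_cont, immediate exercise) for American.
  V(3,0) = exp(-r*dt) * [p*0.000000 + (1-p)*0.000000] = 0.000000; exercise = 0.000000; V(3,0) = max -> 0.000000
  V(3,1) = exp(-r*dt) * [p*0.000000 + (1-p)*0.000000] = 0.000000; exercise = 0.000000; V(3,1) = max -> 0.000000
  V(3,2) = exp(-r*dt) * [p*0.000000 + (1-p)*29.391080] = 15.697975; exercise = 12.754242; V(3,2) = max -> 15.697975
  V(3,3) = exp(-r*dt) * [p*29.391080 + (1-p)*52.544358] = 41.444959; exercise = 42.389168; V(3,3) = max -> 42.389168
  V(2,0) = exp(-r*dt) * [p*0.000000 + (1-p)*0.000000] = 0.000000; exercise = 0.000000; V(2,0) = max -> 0.000000
  V(2,1) = exp(-r*dt) * [p*0.000000 + (1-p)*15.697975] = 8.384395; exercise = 0.000000; V(2,1) = max -> 8.384395
  V(2,2) = exp(-r*dt) * [p*15.697975 + (1-p)*42.389168] = 29.787043; exercise = 29.391080; V(2,2) = max -> 29.787043
  V(1,0) = exp(-r*dt) * [p*0.000000 + (1-p)*8.384395] = 4.478162; exercise = 0.000000; V(1,0) = max -> 4.478162
  V(1,1) = exp(-r*dt) * [p*8.384395 + (1-p)*29.787043] = 19.726563; exercise = 12.754242; V(1,1) = max -> 19.726563
  V(0,0) = exp(-r*dt) * [p*4.478162 + (1-p)*19.726563] = 12.574831; exercise = 0.000000; V(0,0) = max -> 12.574831


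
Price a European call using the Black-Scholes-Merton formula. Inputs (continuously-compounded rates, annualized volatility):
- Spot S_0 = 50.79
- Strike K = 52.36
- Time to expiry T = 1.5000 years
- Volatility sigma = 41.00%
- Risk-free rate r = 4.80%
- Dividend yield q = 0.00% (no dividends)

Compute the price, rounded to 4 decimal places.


d1 = (ln(S/K) + (r - q + 0.5*sigma^2) * T) / (sigma * sqrt(T)) = 0.33383069
d2 = d1 - sigma * sqrt(T) = -0.16831471
exp(-rT) = 0.93053090; exp(-qT) = 1.00000000
C = S_0 * exp(-qT) * N(d1) - K * exp(-rT) * N(d2)
N(d1) = 0.63074634; N(d2) = 0.43316785
C = 50.7900 * 1.00000000 * 0.63074634 - 52.3600 * 0.93053090 * 0.43316785 = 10.9305

Answer: Price = 10.9305


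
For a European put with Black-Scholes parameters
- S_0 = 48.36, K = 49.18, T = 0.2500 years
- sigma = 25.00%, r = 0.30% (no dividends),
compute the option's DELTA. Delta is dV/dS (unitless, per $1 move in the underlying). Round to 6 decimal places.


d1 = -0.0660120883; d2 = -0.1910120883
phi(d1) = 0.3980740120; exp(-qT) = 1.0000000000; exp(-rT) = 0.9992502812
N(-d1) = 0.5263158993
Delta = -exp(-qT) * N(-d1) = -1.0000000000 * 0.5263158993 = -0.526316

Answer: Delta = -0.526316


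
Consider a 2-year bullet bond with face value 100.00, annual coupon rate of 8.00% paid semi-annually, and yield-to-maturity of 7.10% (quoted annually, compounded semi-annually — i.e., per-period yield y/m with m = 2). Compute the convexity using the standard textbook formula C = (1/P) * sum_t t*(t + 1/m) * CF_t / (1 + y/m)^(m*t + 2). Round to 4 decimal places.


Answer: Convexity = 4.3177

Derivation:
Coupon per period c = face * coupon_rate / m = 4.000000
Periods per year m = 2; per-period yield y/m = 0.035500
Number of cashflows N = 4
Cashflows (t years, CF_t, discount factor 1/(1+y/m)^(m*t), PV):
  t = 0.5000: CF_t = 4.000000, DF = 0.965717, PV = 3.862868
  t = 1.0000: CF_t = 4.000000, DF = 0.932609, PV = 3.730438
  t = 1.5000: CF_t = 4.000000, DF = 0.900637, PV = 3.602547
  t = 2.0000: CF_t = 104.000000, DF = 0.869760, PV = 90.455073
Price P = sum_t PV_t = 101.650926
Convexity numerator sum_t t*(t + 1/m) * CF_t / (1+y/m)^(m*t + 2):
  t = 0.5000: term = 1.801274
  t = 1.0000: term = 5.218562
  t = 1.5000: term = 10.079308
  t = 2.0000: term = 421.796260
Convexity = (1/P) * sum = 438.895403 / 101.650926 = 4.317672


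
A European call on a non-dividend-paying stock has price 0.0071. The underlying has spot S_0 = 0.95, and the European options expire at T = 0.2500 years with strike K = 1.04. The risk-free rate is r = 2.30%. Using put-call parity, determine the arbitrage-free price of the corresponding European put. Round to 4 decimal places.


Put-call parity: C - P = S_0 * exp(-qT) - K * exp(-rT).
S_0 * exp(-qT) = 0.9500 * 1.00000000 = 0.95000000
K * exp(-rT) = 1.0400 * 0.99426650 = 1.03403716
P = C - S*exp(-qT) + K*exp(-rT)
P = 0.0071 - 0.95000000 + 1.03403716 = 0.0911

Answer: Put price = 0.0911


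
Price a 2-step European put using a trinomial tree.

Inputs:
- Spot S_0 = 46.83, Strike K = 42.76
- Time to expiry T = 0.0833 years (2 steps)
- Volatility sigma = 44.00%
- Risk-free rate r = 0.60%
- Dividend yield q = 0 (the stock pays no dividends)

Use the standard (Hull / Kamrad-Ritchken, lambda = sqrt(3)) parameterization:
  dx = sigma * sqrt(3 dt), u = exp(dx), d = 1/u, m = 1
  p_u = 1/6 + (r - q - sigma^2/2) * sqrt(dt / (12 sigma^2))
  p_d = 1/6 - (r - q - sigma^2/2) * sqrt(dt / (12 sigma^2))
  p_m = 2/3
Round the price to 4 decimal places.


dt = T/N = 0.041650; dx = sigma*sqrt(3*dt) = 0.155532
u = exp(dx) = 1.168280; d = 1/u = 0.855959
p_u = 0.154509, p_m = 0.666667, p_d = 0.178824
Discount per step: exp(-r*dt) = 0.999750
Stock lattice S(k, j) with j the centered position index:
  k=0: S(0,+0) = 46.8300
  k=1: S(1,-1) = 40.0846; S(1,+0) = 46.8300; S(1,+1) = 54.7105
  k=2: S(2,-2) = 34.3108; S(2,-1) = 40.0846; S(2,+0) = 46.8300; S(2,+1) = 54.7105; S(2,+2) = 63.9172
Terminal payoffs V(N, j) = max(K - S_T, 0):
  V(2,-2) = 8.449231; V(2,-1) = 2.675423; V(2,+0) = 0.000000; V(2,+1) = 0.000000; V(2,+2) = 0.000000
Backward induction: V(k, j) = exp(-r*dt) * [p_u * V(k+1, j+1) + p_m * V(k+1, j) + p_d * V(k+1, j-1)]
  V(1,-1) = exp(-r*dt) * [p_u*0.000000 + p_m*2.675423 + p_d*8.449231] = 3.293720
  V(1,+0) = exp(-r*dt) * [p_u*0.000000 + p_m*0.000000 + p_d*2.675423] = 0.478311
  V(1,+1) = exp(-r*dt) * [p_u*0.000000 + p_m*0.000000 + p_d*0.000000] = 0.000000
  V(0,+0) = exp(-r*dt) * [p_u*0.000000 + p_m*0.478311 + p_d*3.293720] = 0.907645

Answer: Price = V(0,0) = 0.9076


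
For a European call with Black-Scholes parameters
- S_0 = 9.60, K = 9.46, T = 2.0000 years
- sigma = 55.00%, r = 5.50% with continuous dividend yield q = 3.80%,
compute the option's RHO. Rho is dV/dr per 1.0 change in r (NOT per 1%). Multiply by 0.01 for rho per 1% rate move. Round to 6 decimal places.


d1 = 0.4515078843; d2 = -0.3263095750
phi(d1) = 0.3602820010; exp(-qT) = 0.9268162066; exp(-rT) = 0.8958341353
N(d2) = 0.3720950723
Rho = K*T*exp(-rT)*N(d2) = 9.4600 * 2.0000 * 0.8958341353 * 0.3720950723 = 6.306707

Answer: Rho = 6.306707


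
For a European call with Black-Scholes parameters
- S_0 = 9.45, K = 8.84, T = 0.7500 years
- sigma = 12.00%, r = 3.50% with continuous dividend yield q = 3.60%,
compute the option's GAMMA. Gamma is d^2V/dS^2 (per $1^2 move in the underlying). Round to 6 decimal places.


Answer: Gamma = 0.312322

Derivation:
d1 = 0.6868338248; d2 = 0.5829107764
phi(d1) = 0.3151177550; exp(-qT) = 0.9733612415; exp(-rT) = 0.9740915363
Gamma = exp(-qT) * phi(d1) / (S * sigma * sqrt(T)) = 0.9733612415 * 0.3151177550 / (9.4500 * 0.1200 * 0.8660254038) = 0.312322


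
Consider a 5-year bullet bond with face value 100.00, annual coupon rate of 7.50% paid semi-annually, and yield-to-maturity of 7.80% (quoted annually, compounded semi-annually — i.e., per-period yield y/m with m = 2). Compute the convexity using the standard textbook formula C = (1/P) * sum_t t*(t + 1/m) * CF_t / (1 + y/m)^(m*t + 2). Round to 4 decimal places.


Coupon per period c = face * coupon_rate / m = 3.750000
Periods per year m = 2; per-period yield y/m = 0.039000
Number of cashflows N = 10
Cashflows (t years, CF_t, discount factor 1/(1+y/m)^(m*t), PV):
  t = 0.5000: CF_t = 3.750000, DF = 0.962464, PV = 3.609240
  t = 1.0000: CF_t = 3.750000, DF = 0.926337, PV = 3.473763
  t = 1.5000: CF_t = 3.750000, DF = 0.891566, PV = 3.343371
  t = 2.0000: CF_t = 3.750000, DF = 0.858100, PV = 3.217874
  t = 2.5000: CF_t = 3.750000, DF = 0.825890, PV = 3.097088
  t = 3.0000: CF_t = 3.750000, DF = 0.794889, PV = 2.980835
  t = 3.5000: CF_t = 3.750000, DF = 0.765052, PV = 2.868946
  t = 4.0000: CF_t = 3.750000, DF = 0.736335, PV = 2.761257
  t = 4.5000: CF_t = 3.750000, DF = 0.708696, PV = 2.657611
  t = 5.0000: CF_t = 103.750000, DF = 0.682094, PV = 70.767301
Price P = sum_t PV_t = 98.777286
Convexity numerator sum_t t*(t + 1/m) * CF_t / (1+y/m)^(m*t + 2):
  t = 0.5000: term = 1.671686
  t = 1.0000: term = 4.826811
  t = 1.5000: term = 9.291264
  t = 2.0000: term = 14.904177
  t = 2.5000: term = 21.517098
  t = 3.0000: term = 28.993202
  t = 3.5000: term = 37.206548
  t = 4.0000: term = 46.041376
  t = 4.5000: term = 55.391454
  t = 5.0000: term = 1802.744705
Convexity = (1/P) * sum = 2022.588320 / 98.777286 = 20.476249

Answer: Convexity = 20.4762


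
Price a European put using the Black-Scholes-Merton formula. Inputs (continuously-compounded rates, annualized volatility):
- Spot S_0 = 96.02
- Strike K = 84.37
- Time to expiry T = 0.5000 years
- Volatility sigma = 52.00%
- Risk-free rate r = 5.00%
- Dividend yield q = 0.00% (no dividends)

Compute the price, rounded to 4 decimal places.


d1 = (ln(S/K) + (r - q + 0.5*sigma^2) * T) / (sigma * sqrt(T)) = 0.60360978
d2 = d1 - sigma * sqrt(T) = 0.23591425
exp(-rT) = 0.97530991; exp(-qT) = 1.00000000
P = K * exp(-rT) * N(-d2) - S_0 * exp(-qT) * N(-d1)
N(-d1) = 0.27305156; N(-d2) = 0.40674960
P = 84.3700 * 0.97530991 * 0.40674960 - 96.0200 * 1.00000000 * 0.27305156 = 7.2518

Answer: Price = 7.2518


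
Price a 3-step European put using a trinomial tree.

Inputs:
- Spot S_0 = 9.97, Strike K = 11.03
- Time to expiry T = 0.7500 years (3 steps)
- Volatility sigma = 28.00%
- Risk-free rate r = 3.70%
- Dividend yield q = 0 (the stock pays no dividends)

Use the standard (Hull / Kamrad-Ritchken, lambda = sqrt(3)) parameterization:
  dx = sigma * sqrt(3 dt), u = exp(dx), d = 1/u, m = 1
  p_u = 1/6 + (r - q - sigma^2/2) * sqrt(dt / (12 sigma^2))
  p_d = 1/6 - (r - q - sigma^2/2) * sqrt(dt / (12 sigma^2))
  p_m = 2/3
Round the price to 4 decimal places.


dt = T/N = 0.250000; dx = sigma*sqrt(3*dt) = 0.242487
u = exp(dx) = 1.274415; d = 1/u = 0.784674
p_u = 0.165533, p_m = 0.666667, p_d = 0.167801
Discount per step: exp(-r*dt) = 0.990793
Stock lattice S(k, j) with j the centered position index:
  k=0: S(0,+0) = 9.9700
  k=1: S(1,-1) = 7.8232; S(1,+0) = 9.9700; S(1,+1) = 12.7059
  k=2: S(2,-2) = 6.1387; S(2,-1) = 7.8232; S(2,+0) = 9.9700; S(2,+1) = 12.7059; S(2,+2) = 16.1926
  k=3: S(3,-3) = 4.8168; S(3,-2) = 6.1387; S(3,-1) = 7.8232; S(3,+0) = 9.9700; S(3,+1) = 12.7059; S(3,+2) = 16.1926; S(3,+3) = 20.6361
Terminal payoffs V(N, j) = max(K - S_T, 0):
  V(3,-3) = 6.213155; V(3,-2) = 4.891341; V(3,-1) = 3.206802; V(3,+0) = 1.060000; V(3,+1) = 0.000000; V(3,+2) = 0.000000; V(3,+3) = 0.000000
Backward induction: V(k, j) = exp(-r*dt) * [p_u * V(k+1, j+1) + p_m * V(k+1, j) + p_d * V(k+1, j-1)]
  V(2,-2) = exp(-r*dt) * [p_u*3.206802 + p_m*4.891341 + p_d*6.213155] = 4.789785
  V(2,-1) = exp(-r*dt) * [p_u*1.060000 + p_m*3.206802 + p_d*4.891341] = 3.105246
  V(2,+0) = exp(-r*dt) * [p_u*0.000000 + p_m*1.060000 + p_d*3.206802] = 1.233309
  V(2,+1) = exp(-r*dt) * [p_u*0.000000 + p_m*0.000000 + p_d*1.060000] = 0.176231
  V(2,+2) = exp(-r*dt) * [p_u*0.000000 + p_m*0.000000 + p_d*0.000000] = 0.000000
  V(1,-1) = exp(-r*dt) * [p_u*1.233309 + p_m*3.105246 + p_d*4.789785] = 3.049706
  V(1,+0) = exp(-r*dt) * [p_u*0.176231 + p_m*1.233309 + p_d*3.105246] = 1.359804
  V(1,+1) = exp(-r*dt) * [p_u*0.000000 + p_m*0.176231 + p_d*1.233309] = 0.321450
  V(0,+0) = exp(-r*dt) * [p_u*0.321450 + p_m*1.359804 + p_d*3.049706] = 1.457941

Answer: Price = V(0,0) = 1.4579


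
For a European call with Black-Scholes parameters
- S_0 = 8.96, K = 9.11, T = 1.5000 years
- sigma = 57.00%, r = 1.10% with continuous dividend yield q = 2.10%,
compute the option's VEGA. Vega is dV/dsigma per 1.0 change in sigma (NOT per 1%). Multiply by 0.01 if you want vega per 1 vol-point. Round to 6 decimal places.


d1 = 0.3037833052; d2 = -0.3943212714
phi(d1) = 0.3809524627; exp(-qT) = 0.9689909565; exp(-rT) = 0.9836353794
Vega = S * exp(-qT) * phi(d1) * sqrt(T) = 8.9600 * 0.9689909565 * 0.3809524627 * 1.2247448714 = 4.050831

Answer: Vega = 4.050831


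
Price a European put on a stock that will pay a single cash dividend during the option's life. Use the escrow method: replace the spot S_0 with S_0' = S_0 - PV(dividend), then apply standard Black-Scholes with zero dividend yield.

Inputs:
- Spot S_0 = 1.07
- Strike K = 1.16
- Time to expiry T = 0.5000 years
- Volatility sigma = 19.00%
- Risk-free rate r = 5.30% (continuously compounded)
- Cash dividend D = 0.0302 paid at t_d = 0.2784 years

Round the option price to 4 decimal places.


PV(D) = D * exp(-r * t_d) = 0.0302 * 0.98535312 = 0.02975766
S_0' = S_0 - PV(D) = 1.0700 - 0.02975766 = 1.04024234
d1 = (ln(S_0'/K) + (r + sigma^2/2)*T) / (sigma*sqrt(T)) = -0.54664046
d2 = d1 - sigma*sqrt(T) = -0.68099075
exp(-rT) = 0.97384804
N(-d1) = 0.70768712; N(-d2) = 0.75206133
P = K * exp(-rT) * N(-d2) - S_0' * N(-d1) = 1.1600 * 0.97384804 * 0.75206133 - 1.04024234 * 0.70768712 = 0.1134

Answer: Price = 0.1134


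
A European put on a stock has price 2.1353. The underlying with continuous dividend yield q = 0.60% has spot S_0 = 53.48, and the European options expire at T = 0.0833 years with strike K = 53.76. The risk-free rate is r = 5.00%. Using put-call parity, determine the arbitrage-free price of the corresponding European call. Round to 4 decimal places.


Answer: Call price = 2.0520

Derivation:
Put-call parity: C - P = S_0 * exp(-qT) - K * exp(-rT).
S_0 * exp(-qT) = 53.4800 * 0.99950032 = 53.45327737
K * exp(-rT) = 53.7600 * 0.99584366 = 53.53655525
C = P + S*exp(-qT) - K*exp(-rT)
C = 2.1353 + 53.45327737 - 53.53655525 = 2.0520


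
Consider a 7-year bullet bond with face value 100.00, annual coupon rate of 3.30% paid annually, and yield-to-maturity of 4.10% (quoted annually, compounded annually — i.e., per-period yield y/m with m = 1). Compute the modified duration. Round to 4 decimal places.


Answer: Modified duration = 6.0951

Derivation:
Coupon per period c = face * coupon_rate / m = 3.300000
Periods per year m = 1; per-period yield y/m = 0.041000
Number of cashflows N = 7
Cashflows (t years, CF_t, discount factor 1/(1+y/m)^(m*t), PV):
  t = 1.0000: CF_t = 3.300000, DF = 0.960615, PV = 3.170029
  t = 2.0000: CF_t = 3.300000, DF = 0.922781, PV = 3.045177
  t = 3.0000: CF_t = 3.300000, DF = 0.886437, PV = 2.925242
  t = 4.0000: CF_t = 3.300000, DF = 0.851524, PV = 2.810030
  t = 5.0000: CF_t = 3.300000, DF = 0.817987, PV = 2.699357
  t = 6.0000: CF_t = 3.300000, DF = 0.785770, PV = 2.593042
  t = 7.0000: CF_t = 103.300000, DF = 0.754823, PV = 77.973174
Price P = sum_t PV_t = 95.216051
First compute Macaulay numerator sum_t t * PV_t:
  t * PV_t at t = 1.0000: 3.170029
  t * PV_t at t = 2.0000: 6.090353
  t * PV_t at t = 3.0000: 8.775725
  t * PV_t at t = 4.0000: 11.240122
  t * PV_t at t = 5.0000: 13.496784
  t * PV_t at t = 6.0000: 15.558252
  t * PV_t at t = 7.0000: 545.812220
Macaulay duration D = 604.143485 / 95.216051 = 6.344975
Modified duration = D / (1 + y/m) = 6.344975 / (1 + 0.041000) = 6.095077


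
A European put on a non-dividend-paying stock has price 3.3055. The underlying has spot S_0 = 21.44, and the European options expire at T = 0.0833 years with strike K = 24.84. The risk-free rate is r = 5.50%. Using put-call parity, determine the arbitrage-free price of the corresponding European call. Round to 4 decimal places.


Put-call parity: C - P = S_0 * exp(-qT) - K * exp(-rT).
S_0 * exp(-qT) = 21.4400 * 1.00000000 = 21.44000000
K * exp(-rT) = 24.8400 * 0.99542898 = 24.72645584
C = P + S*exp(-qT) - K*exp(-rT)
C = 3.3055 + 21.44000000 - 24.72645584 = 0.0190

Answer: Call price = 0.0190


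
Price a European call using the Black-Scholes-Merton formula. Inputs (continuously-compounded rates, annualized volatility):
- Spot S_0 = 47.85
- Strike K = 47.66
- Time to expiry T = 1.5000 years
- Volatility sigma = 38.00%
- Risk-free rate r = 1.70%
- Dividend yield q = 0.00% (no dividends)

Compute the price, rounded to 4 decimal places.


d1 = (ln(S/K) + (r - q + 0.5*sigma^2) * T) / (sigma * sqrt(T)) = 0.29604156
d2 = d1 - sigma * sqrt(T) = -0.16936149
exp(-rT) = 0.97482238; exp(-qT) = 1.00000000
C = S_0 * exp(-qT) * N(d1) - K * exp(-rT) * N(d2)
N(d1) = 0.61640083; N(d2) = 0.43275616
C = 47.8500 * 1.00000000 * 0.61640083 - 47.6600 * 0.97482238 * 0.43275616 = 9.3889

Answer: Price = 9.3889


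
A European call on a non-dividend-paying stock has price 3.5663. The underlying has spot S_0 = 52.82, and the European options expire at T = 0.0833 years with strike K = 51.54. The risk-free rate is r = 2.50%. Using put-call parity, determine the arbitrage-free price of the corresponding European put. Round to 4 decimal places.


Answer: Put price = 2.1791

Derivation:
Put-call parity: C - P = S_0 * exp(-qT) - K * exp(-rT).
S_0 * exp(-qT) = 52.8200 * 1.00000000 = 52.82000000
K * exp(-rT) = 51.5400 * 0.99791967 = 51.43277963
P = C - S*exp(-qT) + K*exp(-rT)
P = 3.5663 - 52.82000000 + 51.43277963 = 2.1791


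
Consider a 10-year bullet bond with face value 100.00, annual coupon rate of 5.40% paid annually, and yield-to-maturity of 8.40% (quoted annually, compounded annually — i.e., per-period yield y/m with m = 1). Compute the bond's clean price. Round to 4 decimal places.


Answer: Price = 80.2279

Derivation:
Coupon per period c = face * coupon_rate / m = 5.400000
Periods per year m = 1; per-period yield y/m = 0.084000
Number of cashflows N = 10
Cashflows (t years, CF_t, discount factor 1/(1+y/m)^(m*t), PV):
  t = 1.0000: CF_t = 5.400000, DF = 0.922509, PV = 4.981550
  t = 2.0000: CF_t = 5.400000, DF = 0.851023, PV = 4.595526
  t = 3.0000: CF_t = 5.400000, DF = 0.785077, PV = 4.239415
  t = 4.0000: CF_t = 5.400000, DF = 0.724241, PV = 3.910899
  t = 5.0000: CF_t = 5.400000, DF = 0.668119, PV = 3.607841
  t = 6.0000: CF_t = 5.400000, DF = 0.616346, PV = 3.328266
  t = 7.0000: CF_t = 5.400000, DF = 0.568585, PV = 3.070356
  t = 8.0000: CF_t = 5.400000, DF = 0.524524, PV = 2.832432
  t = 9.0000: CF_t = 5.400000, DF = 0.483879, PV = 2.612945
  t = 10.0000: CF_t = 105.400000, DF = 0.446383, PV = 47.048717
Price P = sum_t PV_t = 80.227947


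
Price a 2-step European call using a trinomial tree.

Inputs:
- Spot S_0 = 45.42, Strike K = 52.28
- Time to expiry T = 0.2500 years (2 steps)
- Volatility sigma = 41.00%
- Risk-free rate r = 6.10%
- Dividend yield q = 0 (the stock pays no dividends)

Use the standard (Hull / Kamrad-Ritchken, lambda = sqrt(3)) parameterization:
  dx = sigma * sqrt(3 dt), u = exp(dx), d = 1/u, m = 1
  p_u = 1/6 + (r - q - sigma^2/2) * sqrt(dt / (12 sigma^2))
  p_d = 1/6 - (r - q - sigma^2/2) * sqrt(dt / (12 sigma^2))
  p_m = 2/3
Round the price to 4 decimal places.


dt = T/N = 0.125000; dx = sigma*sqrt(3*dt) = 0.251073
u = exp(dx) = 1.285404; d = 1/u = 0.777966
p_u = 0.160929, p_m = 0.666667, p_d = 0.172405
Discount per step: exp(-r*dt) = 0.992404
Stock lattice S(k, j) with j the centered position index:
  k=0: S(0,+0) = 45.4200
  k=1: S(1,-1) = 35.3352; S(1,+0) = 45.4200; S(1,+1) = 58.3830
  k=2: S(2,-2) = 27.4896; S(2,-1) = 35.3352; S(2,+0) = 45.4200; S(2,+1) = 58.3830; S(2,+2) = 75.0458
Terminal payoffs V(N, j) = max(S_T - K, 0):
  V(2,-2) = 0.000000; V(2,-1) = 0.000000; V(2,+0) = 0.000000; V(2,+1) = 6.103028; V(2,+2) = 22.765750
Backward induction: V(k, j) = exp(-r*dt) * [p_u * V(k+1, j+1) + p_m * V(k+1, j) + p_d * V(k+1, j-1)]
  V(1,-1) = exp(-r*dt) * [p_u*0.000000 + p_m*0.000000 + p_d*0.000000] = 0.000000
  V(1,+0) = exp(-r*dt) * [p_u*6.103028 + p_m*0.000000 + p_d*0.000000] = 0.974692
  V(1,+1) = exp(-r*dt) * [p_u*22.765750 + p_m*6.103028 + p_d*0.000000] = 7.673615
  V(0,+0) = exp(-r*dt) * [p_u*7.673615 + p_m*0.974692 + p_d*0.000000] = 1.870384

Answer: Price = V(0,0) = 1.8704


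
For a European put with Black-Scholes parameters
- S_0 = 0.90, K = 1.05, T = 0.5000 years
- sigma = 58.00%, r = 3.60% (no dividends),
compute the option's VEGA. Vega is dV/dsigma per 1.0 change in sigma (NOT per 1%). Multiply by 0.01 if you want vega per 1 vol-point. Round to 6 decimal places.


Answer: Vega = 0.251849

Derivation:
d1 = -0.1269151333; d2 = -0.5370370664
phi(d1) = 0.3957422123; exp(-qT) = 1.0000000000; exp(-rT) = 0.9821610324
Vega = S * exp(-qT) * phi(d1) * sqrt(T) = 0.9000 * 1.0000000000 * 0.3957422123 * 0.7071067812 = 0.251849


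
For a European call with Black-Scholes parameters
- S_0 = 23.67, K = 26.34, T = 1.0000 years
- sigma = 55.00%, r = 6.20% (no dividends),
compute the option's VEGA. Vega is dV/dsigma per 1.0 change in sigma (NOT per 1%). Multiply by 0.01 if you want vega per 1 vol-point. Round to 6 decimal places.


d1 = 0.1933995040; d2 = -0.3566004960
phi(d1) = 0.3915507206; exp(-qT) = 1.0000000000; exp(-rT) = 0.9398828868
Vega = S * exp(-qT) * phi(d1) * sqrt(T) = 23.6700 * 1.0000000000 * 0.3915507206 * 1.0000000000 = 9.268006

Answer: Vega = 9.268006


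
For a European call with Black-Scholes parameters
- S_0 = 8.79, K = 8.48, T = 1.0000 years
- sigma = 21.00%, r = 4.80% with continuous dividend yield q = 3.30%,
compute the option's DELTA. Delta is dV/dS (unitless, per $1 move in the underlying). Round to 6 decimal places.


d1 = 0.3474012471; d2 = 0.1374012471
phi(d1) = 0.3755805389; exp(-qT) = 0.9675385596; exp(-rT) = 0.9531337871
N(d1) = 0.6358550517
Delta = exp(-qT) * N(d1) = 0.9675385596 * 0.6358550517 = 0.615214

Answer: Delta = 0.615214


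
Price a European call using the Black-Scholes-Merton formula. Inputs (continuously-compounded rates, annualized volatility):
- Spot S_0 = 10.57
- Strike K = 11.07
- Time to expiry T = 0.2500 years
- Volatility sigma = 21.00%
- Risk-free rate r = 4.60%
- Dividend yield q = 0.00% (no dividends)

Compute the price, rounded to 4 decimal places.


Answer: Price = 0.2880

Derivation:
d1 = (ln(S/K) + (r - q + 0.5*sigma^2) * T) / (sigma * sqrt(T)) = -0.27815664
d2 = d1 - sigma * sqrt(T) = -0.38315664
exp(-rT) = 0.98856587; exp(-qT) = 1.00000000
C = S_0 * exp(-qT) * N(d1) - K * exp(-rT) * N(d2)
N(d1) = 0.39044606; N(d2) = 0.35080181
C = 10.5700 * 1.00000000 * 0.39044606 - 11.0700 * 0.98856587 * 0.35080181 = 0.2880
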